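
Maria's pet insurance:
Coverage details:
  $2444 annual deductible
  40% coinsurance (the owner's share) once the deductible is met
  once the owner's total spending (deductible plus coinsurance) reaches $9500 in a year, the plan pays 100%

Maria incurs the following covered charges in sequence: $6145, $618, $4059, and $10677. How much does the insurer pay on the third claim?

$2435.40

Claim 1 — $6145: deductible takes $2444, $3701 remains; 40% of $3701 = $1480.40. Owner pays $3924.40; OOP now $3924.40. Plan pays $6145 − $3924.40 = $2220.60.
Claim 2 — $618: 40% coinsurance on $618 = $247.20. Owner owes $247.20 (running OOP $4171.60). Plan pays $618 − $247.20 = $370.80.
Claim 3 — $4059: deductible already satisfied, so owner's share is 40% × $4059 = $1623.60. Cost to owner: $1623.60. OOP to date $5795.20. Insurer: $4059 − $1623.60 = $2435.40.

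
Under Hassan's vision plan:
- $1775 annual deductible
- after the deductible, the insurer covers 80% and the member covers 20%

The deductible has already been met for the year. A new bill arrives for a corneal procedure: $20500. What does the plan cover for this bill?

$16400

The deductible is already satisfied, so the full bill goes to coinsurance.
Member's 20% share of $20500 is $4100.
The plan picks up $20500 − $4100 = $16400.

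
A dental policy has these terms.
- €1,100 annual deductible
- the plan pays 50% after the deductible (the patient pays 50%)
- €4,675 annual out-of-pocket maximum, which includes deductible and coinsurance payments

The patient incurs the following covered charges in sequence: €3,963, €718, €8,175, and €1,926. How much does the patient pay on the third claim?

€1,784.50

Bill 1, €3,963: €1,100 to deductible, leaving €2,863; patient's 50% is €1,431.50. Cost to patient: €2,531.50. OOP to date €2,531.50.
Bill 2, €718: 50% coinsurance on €718 = €359. Patient owes €359 (running OOP €2,890.50).
Bill 3, €8,175: deductible already satisfied, so patient's share is 50% × €8,175 = €4,087.50. Adding that to €2,890.50 gives €6,978, past the €4,675 cap; patient pays only €4,675 − €2,890.50 = €1,784.50.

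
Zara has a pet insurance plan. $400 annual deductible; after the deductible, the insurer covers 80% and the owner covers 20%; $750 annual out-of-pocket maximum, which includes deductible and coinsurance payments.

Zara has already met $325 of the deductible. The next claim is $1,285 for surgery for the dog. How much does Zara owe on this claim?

$325 of the $400 deductible is already met, leaving $75.
The remaining $1,210 (= $1,285 − $75) moves to coinsurance.
Coinsurance: $1,210 × 20% = $242.
So the owner owes $75 + $242 = $317 before any cap.
Cumulative spending $325 + $317 = $642 stays under the $750 maximum.

$317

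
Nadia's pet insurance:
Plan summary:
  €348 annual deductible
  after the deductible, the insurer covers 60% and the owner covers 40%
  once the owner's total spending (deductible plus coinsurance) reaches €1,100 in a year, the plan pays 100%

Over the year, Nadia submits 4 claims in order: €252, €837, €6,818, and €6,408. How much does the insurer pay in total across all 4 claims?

€13,215

#1 (€252): fully absorbed by the deductible. Owner owes €252 (running OOP €252). Insurer: €252 − €252 = €0.
#2 (€837): deductible takes €96, €741 remains; owner's 40% is €296.40. Owner pays €392.40; OOP now €644.40. Plan pays €837 − €392.40 = €444.60.
#3 (€6,818): deductible met; 40% of €6,818 = €2,727.20. Adding that to €644.40 gives €3,371.60, past the €1,100 cap; owner pays only €1,100 − €644.40 = €455.60. Insurer: €6,818 − €455.60 = €6,362.40.
#4 (€6,408): 40% coinsurance on €6,408 = €2,563.20. Adding that to €1,100 gives €3,663.20, past the €1,100 cap; owner pays only €1,100 − €1,100 = €0. Plan pays €6,408 − €0 = €6,408.
Insurer total: €0 + €444.60 + €6,362.40 + €6,408 = €13,215.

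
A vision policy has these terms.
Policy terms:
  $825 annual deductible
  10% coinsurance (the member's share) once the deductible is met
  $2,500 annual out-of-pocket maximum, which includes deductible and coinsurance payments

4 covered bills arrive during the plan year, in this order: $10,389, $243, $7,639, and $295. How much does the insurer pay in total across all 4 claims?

$16,066

Bill 1, $10,389: deductible takes $825, $9,564 remains; coinsurance $9,564 × 10% = $956.40. Member owes $1,781.40 (running OOP $1,781.40). Insurer: $10,389 − $1,781.40 = $8,607.60.
Bill 2, $243: 10% coinsurance on $243 = $24.30. Cost to member: $24.30. OOP to date $1,805.70. Plan pays $243 − $24.30 = $218.70.
Bill 3, $7,639: deductible already satisfied, so member's share is 10% × $7,639 = $763.90. Adding that to $1,805.70 gives $2,569.60, past the $2,500 cap; member pays only $2,500 − $1,805.70 = $694.30. Insurer: $7,639 − $694.30 = $6,944.70.
Bill 4, $295: deductible met; 10% of $295 = $29.50. That would push OOP to $2,529.50, over the $2,500 cap, so member pays $2,500 − $2,500 = $0. Plan pays $295 − $0 = $295.
Insurer total: $8,607.60 + $218.70 + $6,944.70 + $295 = $16,066.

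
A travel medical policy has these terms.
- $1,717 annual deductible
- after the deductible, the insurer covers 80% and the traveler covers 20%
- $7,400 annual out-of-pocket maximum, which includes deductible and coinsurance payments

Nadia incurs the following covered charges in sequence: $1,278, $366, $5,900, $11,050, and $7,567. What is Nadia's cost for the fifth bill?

$1,513.40

Bill 1, $1,278: entire amount goes to the deductible. Traveler pays $1,278; OOP now $1,278.
Bill 2, $366: all of it applies to the deductible. Traveler pays $366; OOP now $1,644.
Bill 3, $5,900: $73 to deductible, leaving $5,827; 20% of $5,827 = $1,165.40. Cost to traveler: $1,238.40. OOP to date $2,882.40.
Bill 4, $11,050: deductible already satisfied, so traveler's share is 20% × $11,050 = $2,210. Cost to traveler: $2,210. OOP to date $5,092.40.
Bill 5, $7,567: deductible met; 20% of $7,567 = $1,513.40. Cost to traveler: $1,513.40. OOP to date $6,605.80.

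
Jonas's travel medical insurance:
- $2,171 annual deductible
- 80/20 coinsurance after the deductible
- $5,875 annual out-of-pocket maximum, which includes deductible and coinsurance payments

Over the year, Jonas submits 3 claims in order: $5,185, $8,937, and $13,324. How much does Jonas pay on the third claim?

Claim 1 — $5,185: deductible takes $2,171, $3,014 remains; 20% of $3,014 = $602.80. Traveler pays $2,773.80; OOP now $2,773.80.
Claim 2 — $8,937: deductible already satisfied, so traveler's share is 20% × $8,937 = $1,787.40. Traveler owes $1,787.40 (running OOP $4,561.20).
Claim 3 — $13,324: deductible met; 20% of $13,324 = $2,664.80. Adding that to $4,561.20 gives $7,226, past the $5,875 cap; traveler pays only $5,875 − $4,561.20 = $1,313.80.

$1,313.80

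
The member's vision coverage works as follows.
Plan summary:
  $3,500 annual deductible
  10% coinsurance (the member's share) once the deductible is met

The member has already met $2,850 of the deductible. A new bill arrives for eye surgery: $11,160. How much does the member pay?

$1,701

$2,850 of the $3,500 deductible is already met, leaving $650.
After the $650 deductible portion, $11,160 − $650 = $10,510 is subject to coinsurance.
10% of $10,510 = $1,051 falls to the member.
So the member owes $650 + $1,051 = $1,701.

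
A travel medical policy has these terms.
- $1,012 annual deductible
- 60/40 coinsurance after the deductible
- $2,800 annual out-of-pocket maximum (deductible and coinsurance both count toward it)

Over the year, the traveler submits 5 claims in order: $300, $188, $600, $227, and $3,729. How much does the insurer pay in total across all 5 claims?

$2,419.20

Claim 1 — $300: all of it applies to the deductible. Traveler owes $300 (running OOP $300). Plan pays $300 − $300 = $0.
Claim 2 — $188: fully absorbed by the deductible. Traveler owes $188 (running OOP $488). Plan pays $188 − $188 = $0.
Claim 3 — $600: deductible takes $524, $76 remains; traveler's 40% is $30.40. Traveler pays $554.40; OOP now $1,042.40. Plan pays $600 − $554.40 = $45.60.
Claim 4 — $227: deductible met; 40% of $227 = $90.80. Cost to traveler: $90.80. OOP to date $1,133.20. Plan pays $227 − $90.80 = $136.20.
Claim 5 — $3,729: deductible already satisfied, so traveler's share is 40% × $3,729 = $1,491.60. Traveler pays $1,491.60; OOP now $2,624.80. Plan pays $3,729 − $1,491.60 = $2,237.40.
Insurer total: $0 + $0 + $45.60 + $136.20 + $2,237.40 = $2,419.20.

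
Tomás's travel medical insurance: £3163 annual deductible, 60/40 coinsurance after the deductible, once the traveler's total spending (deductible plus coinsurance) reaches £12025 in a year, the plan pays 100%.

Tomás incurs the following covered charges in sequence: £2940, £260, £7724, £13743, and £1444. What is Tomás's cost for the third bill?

Claim 1 — £2940: entire amount goes to the deductible. Traveler pays £2940; OOP now £2940.
Claim 2 — £260: £223 finishes the deductible; £37 goes to coinsurance; coinsurance £37 × 40% = £14.80. Cost to traveler: £237.80. OOP to date £3177.80.
Claim 3 — £7724: deductible met; 40% of £7724 = £3089.60. Traveler owes £3089.60 (running OOP £6267.40).

£3089.60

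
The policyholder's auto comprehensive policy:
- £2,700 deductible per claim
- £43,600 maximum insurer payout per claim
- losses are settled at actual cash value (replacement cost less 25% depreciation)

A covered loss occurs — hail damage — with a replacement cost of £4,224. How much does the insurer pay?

Actual cash value after 25% depreciation: £4,224 × 75% = £3,168.
Less the £2,700 deductible: £3,168 − £2,700 = £468.
That's under the £43,600 cap, so the insurer reimburses the full £468.

£468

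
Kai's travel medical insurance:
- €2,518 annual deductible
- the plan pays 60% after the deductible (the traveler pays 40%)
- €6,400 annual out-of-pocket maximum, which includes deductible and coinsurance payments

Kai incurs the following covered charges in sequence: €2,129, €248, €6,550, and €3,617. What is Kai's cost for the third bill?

€2,704.60

Bill 1, €2,129: fully absorbed by the deductible. Cost to traveler: €2,129. OOP to date €2,129.
Bill 2, €248: fully absorbed by the deductible. Traveler owes €248 (running OOP €2,377).
Bill 3, €6,550: €141 finishes the deductible; €6,409 goes to coinsurance; traveler's 40% is €2,563.60. Traveler pays €2,704.60; OOP now €5,081.60.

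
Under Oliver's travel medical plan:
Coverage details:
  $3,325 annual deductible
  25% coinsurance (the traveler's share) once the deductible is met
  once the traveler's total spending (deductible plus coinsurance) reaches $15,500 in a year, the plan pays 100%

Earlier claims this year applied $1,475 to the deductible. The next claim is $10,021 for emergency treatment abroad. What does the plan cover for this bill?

Remaining deductible: $3,325 − $1,475 = $1,850.
The remaining $8,171 (= $10,021 − $1,850) moves to coinsurance.
Traveler's 25% share of $8,171 is $2,042.75.
Traveler responsibility before any cap: $1,850 + $2,042.75 = $3,892.75.
Year-to-date out-of-pocket becomes $1,475 + $3,892.75 = $5,367.75, still under the $15,500 maximum, so no cap applies.
Insurer pays the balance: $10,021 − $3,892.75 = $6,128.25.

$6,128.25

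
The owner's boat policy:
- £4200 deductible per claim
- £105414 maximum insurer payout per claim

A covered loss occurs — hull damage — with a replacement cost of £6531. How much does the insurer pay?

Subtract the deductible: £6531 − £4200 = £2331.
£2331 ≤ £105414, so the limit doesn't bind; insurer pays £2331.

£2331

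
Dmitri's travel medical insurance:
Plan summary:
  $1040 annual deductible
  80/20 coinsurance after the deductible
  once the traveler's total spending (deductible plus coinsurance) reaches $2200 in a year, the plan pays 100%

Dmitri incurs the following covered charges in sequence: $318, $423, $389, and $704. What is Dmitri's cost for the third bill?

$317

Claim 1 ($318): fully absorbed by the deductible. Traveler owes $318 (running OOP $318).
Claim 2 ($423): entire amount goes to the deductible. Cost to traveler: $423. OOP to date $741.
Claim 3 ($389): $299 to deductible, leaving $90; traveler's 20% is $18. Traveler owes $317 (running OOP $1058).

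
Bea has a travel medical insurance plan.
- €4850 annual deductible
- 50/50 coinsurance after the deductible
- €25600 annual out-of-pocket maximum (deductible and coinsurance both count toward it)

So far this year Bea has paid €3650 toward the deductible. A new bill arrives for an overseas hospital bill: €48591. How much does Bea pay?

€21950

€3650 of the €4850 deductible is already met, leaving €1200.
That leaves €48591 − €1200 = €47391 for coinsurance.
50% of €47391 = €23695.50 falls to the traveler.
So the traveler owes €1200 + €23695.50 = €24895.50 before any cap.
Adding €24895.50 to the €3650 already spent would give €28545.50, which exceeds the €25600 cap; the traveler pays just €25600 − €3650 = €21950.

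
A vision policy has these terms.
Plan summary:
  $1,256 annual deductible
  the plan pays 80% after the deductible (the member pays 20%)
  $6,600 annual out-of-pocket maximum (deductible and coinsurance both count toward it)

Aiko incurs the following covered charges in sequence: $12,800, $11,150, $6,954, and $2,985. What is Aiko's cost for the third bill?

Claim 1 ($12,800): deductible takes $1,256, $11,544 remains; 20% of $11,544 = $2,308.80. Cost to member: $3,564.80. OOP to date $3,564.80.
Claim 2 ($11,150): deductible met; 20% of $11,150 = $2,230. Member pays $2,230; OOP now $5,794.80.
Claim 3 ($6,954): deductible met; 20% of $6,954 = $1,390.80. OOP would hit $7,185.60 > $6,600, so the cap limits the member to $6,600 − $5,794.80 = $805.20.

$805.20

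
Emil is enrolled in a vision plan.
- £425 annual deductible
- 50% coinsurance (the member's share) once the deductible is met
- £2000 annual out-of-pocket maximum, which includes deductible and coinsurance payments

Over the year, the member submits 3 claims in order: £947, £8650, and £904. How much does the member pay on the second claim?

£1314

#1 (£947): £425 to deductible, leaving £522; member's 50% is £261. Member pays £686; OOP now £686.
#2 (£8650): deductible already satisfied, so member's share is 50% × £8650 = £4325. OOP would hit £5011 > £2000, so the cap limits the member to £2000 − £686 = £1314.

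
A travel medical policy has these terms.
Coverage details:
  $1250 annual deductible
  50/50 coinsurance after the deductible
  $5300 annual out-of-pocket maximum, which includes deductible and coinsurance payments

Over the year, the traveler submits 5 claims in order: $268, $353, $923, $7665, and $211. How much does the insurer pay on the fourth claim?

$3832.50

Bill 1, $268: entire amount goes to the deductible. Traveler pays $268; OOP now $268. Insurer: $268 − $268 = $0.
Bill 2, $353: fully absorbed by the deductible. Traveler owes $353 (running OOP $621). Insurer: $353 − $353 = $0.
Bill 3, $923: $629 to deductible, leaving $294; 50% of $294 = $147. Traveler pays $776; OOP now $1397. Plan pays $923 − $776 = $147.
Bill 4, $7665: deductible already satisfied, so traveler's share is 50% × $7665 = $3832.50. Traveler pays $3832.50; OOP now $5229.50. Plan pays $7665 − $3832.50 = $3832.50.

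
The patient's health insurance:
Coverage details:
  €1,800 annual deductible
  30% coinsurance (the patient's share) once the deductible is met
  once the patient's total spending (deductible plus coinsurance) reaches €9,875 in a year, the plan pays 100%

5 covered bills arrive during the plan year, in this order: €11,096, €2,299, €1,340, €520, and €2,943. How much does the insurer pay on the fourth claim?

€364

Claim 1 (€11,096): €1,800 to deductible, leaving €9,296; 30% of €9,296 = €2,788.80. Cost to patient: €4,588.80. OOP to date €4,588.80. Insurer: €11,096 − €4,588.80 = €6,507.20.
Claim 2 (€2,299): deductible met; 30% of €2,299 = €689.70. Cost to patient: €689.70. OOP to date €5,278.50. Plan pays €2,299 − €689.70 = €1,609.30.
Claim 3 (€1,340): 30% coinsurance on €1,340 = €402. Cost to patient: €402. OOP to date €5,680.50. Insurer: €1,340 − €402 = €938.
Claim 4 (€520): deductible met; 30% of €520 = €156. Patient owes €156 (running OOP €5,836.50). Plan pays €520 − €156 = €364.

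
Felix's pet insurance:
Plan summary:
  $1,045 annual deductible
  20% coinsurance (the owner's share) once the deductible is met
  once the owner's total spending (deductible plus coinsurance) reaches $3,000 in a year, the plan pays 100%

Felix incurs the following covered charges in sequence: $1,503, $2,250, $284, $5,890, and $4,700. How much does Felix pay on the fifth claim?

$178.60

Claim 1 — $1,503: $1,045 to deductible, leaving $458; 20% of $458 = $91.60. Owner owes $1,136.60 (running OOP $1,136.60).
Claim 2 — $2,250: deductible met; 20% of $2,250 = $450. Owner pays $450; OOP now $1,586.60.
Claim 3 — $284: deductible already satisfied, so owner's share is 20% × $284 = $56.80. Owner owes $56.80 (running OOP $1,643.40).
Claim 4 — $5,890: 20% coinsurance on $5,890 = $1,178. Owner pays $1,178; OOP now $2,821.40.
Claim 5 — $4,700: 20% coinsurance on $4,700 = $940. That would push OOP to $3,761.40, over the $3,000 cap, so owner pays $3,000 − $2,821.40 = $178.60.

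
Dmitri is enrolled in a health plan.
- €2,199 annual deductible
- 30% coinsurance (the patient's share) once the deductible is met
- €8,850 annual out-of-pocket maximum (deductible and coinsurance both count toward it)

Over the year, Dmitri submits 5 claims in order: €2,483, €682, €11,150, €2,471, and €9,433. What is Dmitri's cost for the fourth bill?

€741.30

Bill 1, €2,483: deductible takes €2,199, €284 remains; coinsurance €284 × 30% = €85.20. Cost to patient: €2,284.20. OOP to date €2,284.20.
Bill 2, €682: 30% coinsurance on €682 = €204.60. Patient pays €204.60; OOP now €2,488.80.
Bill 3, €11,150: deductible met; 30% of €11,150 = €3,345. Cost to patient: €3,345. OOP to date €5,833.80.
Bill 4, €2,471: deductible already satisfied, so patient's share is 30% × €2,471 = €741.30. Cost to patient: €741.30. OOP to date €6,575.10.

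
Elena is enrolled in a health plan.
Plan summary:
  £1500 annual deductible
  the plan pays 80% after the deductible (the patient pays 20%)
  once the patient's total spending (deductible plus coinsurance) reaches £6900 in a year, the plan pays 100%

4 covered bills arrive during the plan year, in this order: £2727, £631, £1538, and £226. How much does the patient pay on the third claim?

#1 (£2727): deductible takes £1500, £1227 remains; patient's 20% is £245.40. Patient pays £1745.40; OOP now £1745.40.
#2 (£631): deductible already satisfied, so patient's share is 20% × £631 = £126.20. Cost to patient: £126.20. OOP to date £1871.60.
#3 (£1538): deductible met; 20% of £1538 = £307.60. Cost to patient: £307.60. OOP to date £2179.20.

£307.60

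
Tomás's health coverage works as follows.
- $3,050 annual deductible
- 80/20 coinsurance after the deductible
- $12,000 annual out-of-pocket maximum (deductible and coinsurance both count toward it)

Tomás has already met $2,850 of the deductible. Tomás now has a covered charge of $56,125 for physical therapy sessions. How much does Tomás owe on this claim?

$9,150

Deductible still to meet: $3,050 − $2,850 = $200.
After the $200 deductible portion, $56,125 − $200 = $55,925 is subject to coinsurance.
Patient's 20% share of $55,925 is $11,185.
That puts the patient's cost at $200 + $11,185 = $11,385 before any cap.
Adding $11,385 to the $2,850 already spent would give $14,235, which exceeds the $12,000 cap; the patient pays just $12,000 − $2,850 = $9,150.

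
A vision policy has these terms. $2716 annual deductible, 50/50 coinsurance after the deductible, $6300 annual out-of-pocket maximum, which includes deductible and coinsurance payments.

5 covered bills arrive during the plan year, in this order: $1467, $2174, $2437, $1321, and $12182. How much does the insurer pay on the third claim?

$1218.50

Claim 1 — $1467: fully absorbed by the deductible. Member owes $1467 (running OOP $1467). Plan pays $1467 − $1467 = $0.
Claim 2 — $2174: $1249 to deductible, leaving $925; member's 50% is $462.50. Cost to member: $1711.50. OOP to date $3178.50. Plan pays $2174 − $1711.50 = $462.50.
Claim 3 — $2437: 50% coinsurance on $2437 = $1218.50. Member pays $1218.50; OOP now $4397. Plan pays $2437 − $1218.50 = $1218.50.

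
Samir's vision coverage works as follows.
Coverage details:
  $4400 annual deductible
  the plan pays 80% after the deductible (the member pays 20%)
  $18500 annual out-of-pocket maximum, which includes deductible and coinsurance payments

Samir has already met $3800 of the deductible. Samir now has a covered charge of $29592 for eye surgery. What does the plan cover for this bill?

Deductible still to meet: $4400 − $3800 = $600.
That leaves $29592 − $600 = $28992 for coinsurance.
20% of $28992 = $5798.40 falls to the member.
So the member owes $600 + $5798.40 = $6398.40 before any cap.
Total out-of-pocket so far would be $3800 + $6398.40 = $10198.40, below the $18500 cap — no reduction.
Insurer pays the balance: $29592 − $6398.40 = $23193.60.

$23193.60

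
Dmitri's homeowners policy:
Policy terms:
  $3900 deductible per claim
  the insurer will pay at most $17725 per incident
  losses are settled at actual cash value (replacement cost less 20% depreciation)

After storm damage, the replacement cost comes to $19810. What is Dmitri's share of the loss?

$7862

Actual cash value after 20% depreciation: $19810 × 80% = $15848.
After the deductible, $15848 − $3900 = $11948 remains.
$11948 ≤ $17725, so the limit doesn't bind; insurer pays $11948.
Out of pocket: $19810 − $11948 = $7862.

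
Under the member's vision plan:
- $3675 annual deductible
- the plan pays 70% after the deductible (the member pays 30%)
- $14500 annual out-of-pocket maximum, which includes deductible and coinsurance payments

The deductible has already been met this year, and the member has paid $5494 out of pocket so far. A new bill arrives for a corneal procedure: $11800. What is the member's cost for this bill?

With the deductible met, the entire $11800 is subject to coinsurance.
Member's 30% share of $11800 is $3540.
Total out-of-pocket so far would be $5494 + $3540 = $9034, below the $14500 cap — no reduction.

$3540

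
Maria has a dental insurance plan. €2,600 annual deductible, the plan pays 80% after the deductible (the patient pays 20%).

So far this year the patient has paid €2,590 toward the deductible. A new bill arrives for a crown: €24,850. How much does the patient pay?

Remaining deductible: €2,600 − €2,590 = €10.
That leaves €24,850 − €10 = €24,840 for coinsurance.
Patient's 20% share of €24,840 is €4,968.
So the patient owes €10 + €4,968 = €4,978.

€4,978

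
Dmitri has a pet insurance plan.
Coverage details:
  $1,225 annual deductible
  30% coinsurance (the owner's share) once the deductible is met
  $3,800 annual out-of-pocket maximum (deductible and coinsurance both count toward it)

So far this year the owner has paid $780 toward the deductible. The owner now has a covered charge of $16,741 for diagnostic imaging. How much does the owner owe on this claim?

$3,020

Deductible still to meet: $1,225 − $780 = $445.
The remaining $16,296 (= $16,741 − $445) moves to coinsurance.
30% of $16,296 = $4,888.80 falls to the owner.
So the owner owes $445 + $4,888.80 = $5,333.80 before any cap.
That would bring total out-of-pocket to $6,113.80, past the $3,800 cap. The owner is capped at $3,800 − $780 = $3,020 on this claim.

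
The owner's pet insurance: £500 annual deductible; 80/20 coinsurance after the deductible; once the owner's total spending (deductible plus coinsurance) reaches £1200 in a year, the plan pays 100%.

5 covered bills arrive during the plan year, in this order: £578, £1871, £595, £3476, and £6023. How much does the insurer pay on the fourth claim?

#1 (£578): £500 to deductible, leaving £78; owner's 20% is £15.60. Owner owes £515.60 (running OOP £515.60). Plan pays £578 − £515.60 = £62.40.
#2 (£1871): deductible already satisfied, so owner's share is 20% × £1871 = £374.20. Owner pays £374.20; OOP now £889.80. Insurer: £1871 − £374.20 = £1496.80.
#3 (£595): deductible met; 20% of £595 = £119. Cost to owner: £119. OOP to date £1008.80. Plan pays £595 − £119 = £476.
#4 (£3476): deductible already satisfied, so owner's share is 20% × £3476 = £695.20. OOP would hit £1704 > £1200, so the cap limits the owner to £1200 − £1008.80 = £191.20. Insurer: £3476 − £191.20 = £3284.80.

£3284.80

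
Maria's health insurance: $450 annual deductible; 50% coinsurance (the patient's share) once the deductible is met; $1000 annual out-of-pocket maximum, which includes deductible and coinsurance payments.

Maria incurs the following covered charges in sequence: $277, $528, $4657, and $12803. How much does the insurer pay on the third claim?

Bill 1, $277: entire amount goes to the deductible. Patient owes $277 (running OOP $277). Insurer: $277 − $277 = $0.
Bill 2, $528: $173 finishes the deductible; $355 goes to coinsurance; coinsurance $355 × 50% = $177.50. Cost to patient: $350.50. OOP to date $627.50. Insurer: $528 − $350.50 = $177.50.
Bill 3, $4657: deductible met; 50% of $4657 = $2328.50. OOP would hit $2956 > $1000, so the cap limits the patient to $1000 − $627.50 = $372.50. Plan pays $4657 − $372.50 = $4284.50.

$4284.50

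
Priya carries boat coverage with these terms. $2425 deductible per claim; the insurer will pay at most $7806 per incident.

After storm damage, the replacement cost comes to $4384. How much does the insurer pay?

$1959

Subtract the deductible: $4384 − $2425 = $1959.
$1959 is within the $7806 limit, so the insurer pays $1959.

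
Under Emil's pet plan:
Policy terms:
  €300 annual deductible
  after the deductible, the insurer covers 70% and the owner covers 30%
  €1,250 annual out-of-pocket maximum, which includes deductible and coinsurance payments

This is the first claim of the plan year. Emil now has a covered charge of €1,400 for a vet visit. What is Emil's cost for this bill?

Deductible not yet touched, so the first €300 of the bill goes to the deductible.
The remaining €1,100 (= €1,400 − €300) moves to coinsurance.
30% of €1,100 = €330 falls to the owner.
So the owner owes €300 + €330 = €630 before any cap.
Cumulative spending €0 + €630 = €630 stays under the €1,250 maximum.

€630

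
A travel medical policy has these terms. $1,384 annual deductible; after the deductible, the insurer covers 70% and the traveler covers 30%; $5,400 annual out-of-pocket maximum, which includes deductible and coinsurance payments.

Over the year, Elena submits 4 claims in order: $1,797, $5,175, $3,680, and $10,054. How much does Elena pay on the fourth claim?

Bill 1, $1,797: $1,384 to deductible, leaving $413; coinsurance $413 × 30% = $123.90. Traveler pays $1,507.90; OOP now $1,507.90.
Bill 2, $5,175: 30% coinsurance on $5,175 = $1,552.50. Cost to traveler: $1,552.50. OOP to date $3,060.40.
Bill 3, $3,680: deductible met; 30% of $3,680 = $1,104. Traveler pays $1,104; OOP now $4,164.40.
Bill 4, $10,054: deductible met; 30% of $10,054 = $3,016.20. Adding that to $4,164.40 gives $7,180.60, past the $5,400 cap; traveler pays only $5,400 − $4,164.40 = $1,235.60.

$1,235.60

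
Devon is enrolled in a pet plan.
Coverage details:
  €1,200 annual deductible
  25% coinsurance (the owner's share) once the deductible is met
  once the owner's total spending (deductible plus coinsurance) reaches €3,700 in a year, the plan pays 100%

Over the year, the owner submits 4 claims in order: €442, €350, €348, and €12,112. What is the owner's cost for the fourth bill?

€2,560

Claim 1 — €442: all of it applies to the deductible. Cost to owner: €442. OOP to date €442.
Claim 2 — €350: fully absorbed by the deductible. Owner owes €350 (running OOP €792).
Claim 3 — €348: fully absorbed by the deductible. Owner owes €348 (running OOP €1,140).
Claim 4 — €12,112: €60 to deductible, leaving €12,052; coinsurance €12,052 × 25% = €3,013. Claim cost before the cap: €60 + €3,013 = €3,073. That would push OOP to €4,213, over the €3,700 cap, so owner pays €3,700 − €1,140 = €2,560.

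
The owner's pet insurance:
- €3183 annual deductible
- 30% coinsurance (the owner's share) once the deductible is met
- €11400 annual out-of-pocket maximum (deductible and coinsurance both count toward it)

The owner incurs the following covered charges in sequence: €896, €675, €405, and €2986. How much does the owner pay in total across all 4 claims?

€3716.70

Claim 1 (€896): fully absorbed by the deductible. Owner pays €896; OOP now €896.
Claim 2 (€675): fully absorbed by the deductible. Owner pays €675; OOP now €1571.
Claim 3 (€405): all of it applies to the deductible. Owner owes €405 (running OOP €1976).
Claim 4 (€2986): €1207 to deductible, leaving €1779; owner's 30% is €533.70. Owner owes €1740.70 (running OOP €3716.70).
Summing the owner's payments: €896 + €675 + €405 + €1740.70 = €3716.70.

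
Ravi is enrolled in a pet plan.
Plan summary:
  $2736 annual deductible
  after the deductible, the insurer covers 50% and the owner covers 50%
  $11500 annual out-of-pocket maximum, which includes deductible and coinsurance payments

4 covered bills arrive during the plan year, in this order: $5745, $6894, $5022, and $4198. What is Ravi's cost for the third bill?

$2511

#1 ($5745): deductible takes $2736, $3009 remains; owner's 50% is $1504.50. Owner owes $4240.50 (running OOP $4240.50).
#2 ($6894): 50% coinsurance on $6894 = $3447. Owner owes $3447 (running OOP $7687.50).
#3 ($5022): deductible already satisfied, so owner's share is 50% × $5022 = $2511. Cost to owner: $2511. OOP to date $10198.50.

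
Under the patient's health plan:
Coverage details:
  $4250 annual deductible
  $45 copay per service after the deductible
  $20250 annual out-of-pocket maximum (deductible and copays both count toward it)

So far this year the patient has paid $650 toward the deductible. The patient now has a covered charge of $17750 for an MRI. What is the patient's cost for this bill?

$3645

Deductible still to meet: $4250 − $650 = $3600.
The remaining $14150 (= $17750 − $3600) moves to the copay.
Copay on this service: $45.
Patient responsibility before any cap: $3600 + $45 = $3645.
Cumulative spending $650 + $3645 = $4295 stays under the $20250 maximum.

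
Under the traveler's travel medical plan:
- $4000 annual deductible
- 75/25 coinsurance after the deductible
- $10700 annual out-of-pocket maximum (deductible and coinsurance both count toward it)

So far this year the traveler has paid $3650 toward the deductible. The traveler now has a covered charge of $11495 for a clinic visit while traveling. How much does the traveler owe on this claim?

$3136.25

Remaining deductible: $4000 − $3650 = $350.
That leaves $11495 − $350 = $11145 for coinsurance.
Coinsurance: $11145 × 25% = $2786.25.
That puts the traveler's cost at $350 + $2786.25 = $3136.25 before any cap.
Total out-of-pocket so far would be $3650 + $3136.25 = $6786.25, below the $10700 cap — no reduction.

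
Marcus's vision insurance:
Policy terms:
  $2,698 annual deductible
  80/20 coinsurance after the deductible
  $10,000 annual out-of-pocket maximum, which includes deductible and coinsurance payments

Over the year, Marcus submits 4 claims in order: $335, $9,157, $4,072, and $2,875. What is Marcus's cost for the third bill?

Claim 1 — $335: entire amount goes to the deductible. Cost to member: $335. OOP to date $335.
Claim 2 — $9,157: $2,363 to deductible, leaving $6,794; 20% of $6,794 = $1,358.80. Cost to member: $3,721.80. OOP to date $4,056.80.
Claim 3 — $4,072: 20% coinsurance on $4,072 = $814.40. Member pays $814.40; OOP now $4,871.20.

$814.40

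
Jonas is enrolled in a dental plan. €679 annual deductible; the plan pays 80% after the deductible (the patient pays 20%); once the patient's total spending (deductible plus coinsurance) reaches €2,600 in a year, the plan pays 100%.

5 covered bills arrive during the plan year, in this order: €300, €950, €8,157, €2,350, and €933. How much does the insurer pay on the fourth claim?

€2,174.60

#1 (€300): all of it applies to the deductible. Patient owes €300 (running OOP €300). Plan pays €300 − €300 = €0.
#2 (€950): €379 finishes the deductible; €571 goes to coinsurance; patient's 20% is €114.20. Patient pays €493.20; OOP now €793.20. Plan pays €950 − €493.20 = €456.80.
#3 (€8,157): deductible already satisfied, so patient's share is 20% × €8,157 = €1,631.40. Patient pays €1,631.40; OOP now €2,424.60. Insurer: €8,157 − €1,631.40 = €6,525.60.
#4 (€2,350): deductible met; 20% of €2,350 = €470. OOP would hit €2,894.60 > €2,600, so the cap limits the patient to €2,600 − €2,424.60 = €175.40. Insurer: €2,350 − €175.40 = €2,174.60.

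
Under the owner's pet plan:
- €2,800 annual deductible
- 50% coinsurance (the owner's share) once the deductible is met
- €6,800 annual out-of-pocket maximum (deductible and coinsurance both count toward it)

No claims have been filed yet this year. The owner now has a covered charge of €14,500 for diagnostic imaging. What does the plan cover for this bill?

Deductible not yet touched, so the first €2,800 of the bill goes to the deductible.
After the €2,800 deductible portion, €14,500 − €2,800 = €11,700 is subject to coinsurance.
Owner's 50% share of €11,700 is €5,850.
Owner responsibility before any cap: €2,800 + €5,850 = €8,650.
That would bring total out-of-pocket to €8,650, past the €6,800 cap. The owner is capped at €6,800 − €0 = €6,800 on this claim.
The insurer covers the remainder: €14,500 − €6,800 = €7,700.

€7,700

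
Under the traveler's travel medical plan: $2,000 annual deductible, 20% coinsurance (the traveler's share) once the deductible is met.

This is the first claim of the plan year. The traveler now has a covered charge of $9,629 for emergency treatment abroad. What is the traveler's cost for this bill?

$3,525.80

The full $2,000 deductible is still open; $2,000 of this bill applies to it.
After the $2,000 deductible portion, $9,629 − $2,000 = $7,629 is subject to coinsurance.
20% of $7,629 = $1,525.80 falls to the traveler.
Traveler responsibility: $2,000 + $1,525.80 = $3,525.80.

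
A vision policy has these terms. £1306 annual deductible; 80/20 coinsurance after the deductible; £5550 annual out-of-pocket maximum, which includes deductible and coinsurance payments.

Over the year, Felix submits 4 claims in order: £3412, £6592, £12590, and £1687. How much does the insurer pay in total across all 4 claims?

£18731

Claim 1 — £3412: deductible takes £1306, £2106 remains; 20% of £2106 = £421.20. Member pays £1727.20; OOP now £1727.20. Plan pays £3412 − £1727.20 = £1684.80.
Claim 2 — £6592: deductible met; 20% of £6592 = £1318.40. Cost to member: £1318.40. OOP to date £3045.60. Plan pays £6592 − £1318.40 = £5273.60.
Claim 3 — £12590: deductible met; 20% of £12590 = £2518. That would push OOP to £5563.60, over the £5550 cap, so member pays £5550 − £3045.60 = £2504.40. Insurer: £12590 − £2504.40 = £10085.60.
Claim 4 — £1687: 20% coinsurance on £1687 = £337.40. Adding that to £5550 gives £5887.40, past the £5550 cap; member pays only £5550 − £5550 = £0. Plan pays £1687 − £0 = £1687.
Insurer total: £1684.80 + £5273.60 + £10085.60 + £1687 = £18731.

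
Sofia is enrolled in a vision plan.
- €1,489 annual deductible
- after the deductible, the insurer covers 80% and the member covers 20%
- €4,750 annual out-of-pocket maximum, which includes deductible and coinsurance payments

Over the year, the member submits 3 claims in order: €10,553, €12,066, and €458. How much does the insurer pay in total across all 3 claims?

€18,327

Claim 1 — €10,553: €1,489 to deductible, leaving €9,064; 20% of €9,064 = €1,812.80. Member owes €3,301.80 (running OOP €3,301.80). Plan pays €10,553 − €3,301.80 = €7,251.20.
Claim 2 — €12,066: deductible met; 20% of €12,066 = €2,413.20. Adding that to €3,301.80 gives €5,715, past the €4,750 cap; member pays only €4,750 − €3,301.80 = €1,448.20. Insurer: €12,066 − €1,448.20 = €10,617.80.
Claim 3 — €458: deductible already satisfied, so member's share is 20% × €458 = €91.60. That would push OOP to €4,841.60, over the €4,750 cap, so member pays €4,750 − €4,750 = €0. Plan pays €458 − €0 = €458.
Insurer total = bills − member's total = €23,077 − €4,750 = €18,327.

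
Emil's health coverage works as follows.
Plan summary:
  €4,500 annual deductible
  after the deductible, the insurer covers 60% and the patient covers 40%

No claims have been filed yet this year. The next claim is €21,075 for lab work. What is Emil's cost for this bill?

€11,130

The full €4,500 deductible is still open; €4,500 of this bill applies to it.
The remaining €16,575 (= €21,075 − €4,500) moves to coinsurance.
40% of €16,575 = €6,630 falls to the patient.
That puts the patient's cost at €4,500 + €6,630 = €11,130.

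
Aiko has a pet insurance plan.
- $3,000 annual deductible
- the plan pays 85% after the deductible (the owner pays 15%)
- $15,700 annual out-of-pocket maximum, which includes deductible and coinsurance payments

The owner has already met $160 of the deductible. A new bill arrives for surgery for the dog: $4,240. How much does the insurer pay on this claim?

Deductible still to meet: $3,000 − $160 = $2,840.
After the $2,840 deductible portion, $4,240 − $2,840 = $1,400 is subject to coinsurance.
Coinsurance: $1,400 × 15% = $210.
So the owner owes $2,840 + $210 = $3,050 before any cap.
Cumulative spending $160 + $3,050 = $3,210 stays under the $15,700 maximum.
The plan picks up $4,240 − $3,050 = $1,190.

$1,190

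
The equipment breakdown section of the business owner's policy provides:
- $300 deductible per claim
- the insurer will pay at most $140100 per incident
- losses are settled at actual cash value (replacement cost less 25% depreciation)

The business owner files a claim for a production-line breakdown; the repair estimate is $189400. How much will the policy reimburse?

$140100

Actual cash value after 25% depreciation: $189400 × 75% = $142050.
Subtract the deductible: $142050 − $300 = $141750.
$141750 exceeds the $140100 limit, so the insurer pays the limit: $140100.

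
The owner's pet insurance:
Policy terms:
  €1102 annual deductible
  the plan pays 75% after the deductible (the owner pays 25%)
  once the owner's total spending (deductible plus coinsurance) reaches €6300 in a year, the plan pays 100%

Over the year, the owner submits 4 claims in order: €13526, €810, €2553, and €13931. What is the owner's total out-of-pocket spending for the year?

#1 (€13526): deductible takes €1102, €12424 remains; 25% of €12424 = €3106. Owner owes €4208 (running OOP €4208).
#2 (€810): deductible already satisfied, so owner's share is 25% × €810 = €202.50. Owner pays €202.50; OOP now €4410.50.
#3 (€2553): deductible met; 25% of €2553 = €638.25. Owner pays €638.25; OOP now €5048.75.
#4 (€13931): deductible met; 25% of €13931 = €3482.75. OOP would hit €8531.50 > €6300, so the cap limits the owner to €6300 − €5048.75 = €1251.25.
Total paid by the owner: €4208 + €202.50 + €638.25 + €1251.25 = €6300.

€6300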